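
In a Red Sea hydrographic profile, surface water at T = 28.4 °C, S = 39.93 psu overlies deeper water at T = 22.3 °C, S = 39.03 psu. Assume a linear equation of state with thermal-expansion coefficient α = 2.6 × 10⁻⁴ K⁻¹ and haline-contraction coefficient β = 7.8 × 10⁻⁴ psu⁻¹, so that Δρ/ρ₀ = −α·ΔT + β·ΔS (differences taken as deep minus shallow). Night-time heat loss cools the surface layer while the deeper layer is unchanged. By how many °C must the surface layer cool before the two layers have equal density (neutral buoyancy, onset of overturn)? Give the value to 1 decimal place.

Neutral buoyancy requires Δρ = 0, i.e. −α(T_deep − T_surf′) + β(S_deep − S_surf) = 0.
T_surf′ = T_deep − (β/α)·ΔS = 22.3 − (7.8 × 10⁻⁴/2.6 × 10⁻⁴)·(-0.90) = 25.000 °C.
Cooling required: 28.4 − (25.000) = 3.400 °C.

3.4 °C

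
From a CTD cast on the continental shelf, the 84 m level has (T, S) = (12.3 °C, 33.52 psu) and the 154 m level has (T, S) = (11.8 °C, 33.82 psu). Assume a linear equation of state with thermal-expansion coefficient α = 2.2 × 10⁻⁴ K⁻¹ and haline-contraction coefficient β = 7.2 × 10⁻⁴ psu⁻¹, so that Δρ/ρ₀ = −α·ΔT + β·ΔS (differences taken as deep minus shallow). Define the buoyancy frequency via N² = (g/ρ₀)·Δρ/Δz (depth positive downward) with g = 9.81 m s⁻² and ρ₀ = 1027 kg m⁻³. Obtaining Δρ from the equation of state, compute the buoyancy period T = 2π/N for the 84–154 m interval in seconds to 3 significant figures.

930 s

ΔT = -0.5 K, ΔS = +0.30 psu (deep − shallow).
Δρ/ρ₀ = −αΔT + βΔS = 1.10 × 10⁻⁴ + 2.16 × 10⁻⁴ = 3.26 × 10⁻⁴, so Δρ ≈ 0.3348 kg m⁻³.
N² = (g/ρ₀)·Δρ/Δz = g·(Δρ/ρ₀)/Δz = 9.81 × 3.26 × 10⁻⁴ / 70 = 4.5687 × 10⁻⁵ s⁻².
N = √(4.5687 × 10⁻⁵) = 6.7592 × 10⁻³ rad s⁻¹ → T = 2π/N = 929.58 s ≈ 930 s.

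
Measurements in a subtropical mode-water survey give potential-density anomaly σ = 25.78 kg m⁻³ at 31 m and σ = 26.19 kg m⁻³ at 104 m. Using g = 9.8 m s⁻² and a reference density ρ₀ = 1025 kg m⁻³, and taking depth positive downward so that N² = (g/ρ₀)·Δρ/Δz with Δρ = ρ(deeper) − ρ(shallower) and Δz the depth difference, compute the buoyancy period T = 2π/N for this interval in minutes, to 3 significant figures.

Δρ = 1026.19 − 1025.78 = 0.41 kg m⁻³ over Δz = 104 − 31 = 73 m.
N² = (9.8/1025) × (0.41/73) = 5.3699 × 10⁻⁵ s⁻².
N = √(5.3699 × 10⁻⁵) = 7.3280 × 10⁻³ rad s⁻¹, so T = 2π/N = 857.42 s = 14.290 min ≈ 14.3 min.

14.3 min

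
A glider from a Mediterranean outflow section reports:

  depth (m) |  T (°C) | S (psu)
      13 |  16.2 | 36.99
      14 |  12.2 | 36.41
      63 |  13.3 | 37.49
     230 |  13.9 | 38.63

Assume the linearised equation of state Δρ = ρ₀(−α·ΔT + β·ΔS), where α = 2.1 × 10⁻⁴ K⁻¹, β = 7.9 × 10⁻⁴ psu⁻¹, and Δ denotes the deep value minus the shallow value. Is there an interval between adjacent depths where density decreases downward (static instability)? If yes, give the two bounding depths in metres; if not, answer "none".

none

Evaluate Δρ/ρ₀ = −αΔT + βΔS across each adjacent pair:
  13–14 m: −αΔT+βΔS = −(2.1 × 10⁻⁴)(-4.0)+(7.9 × 10⁻⁴)(-0.58) = 3.8 × 10⁻⁴ → stable
  14–63 m: −αΔT+βΔS = −(2.1 × 10⁻⁴)(+1.1)+(7.9 × 10⁻⁴)(+1.08) = 6.2 × 10⁻⁴ → stable
  63–230 m: −αΔT+βΔS = −(2.1 × 10⁻⁴)(+0.6)+(7.9 × 10⁻⁴)(+1.14) = 7.7 × 10⁻⁴ → stable
Every interval has Δρ > 0: the column is stably stratified throughout.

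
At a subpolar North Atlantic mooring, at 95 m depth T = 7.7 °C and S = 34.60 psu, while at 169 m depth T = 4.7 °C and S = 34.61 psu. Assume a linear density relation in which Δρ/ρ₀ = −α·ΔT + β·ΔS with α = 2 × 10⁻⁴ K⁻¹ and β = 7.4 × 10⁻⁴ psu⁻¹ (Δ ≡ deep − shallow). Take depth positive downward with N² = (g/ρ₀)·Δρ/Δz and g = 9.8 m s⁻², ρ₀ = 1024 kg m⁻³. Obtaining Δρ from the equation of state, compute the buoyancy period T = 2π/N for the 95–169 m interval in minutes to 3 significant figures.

11.7 min

ΔT = -3.0 K, ΔS = +0.01 psu (deep − shallow).
Δρ/ρ₀ = −αΔT + βΔS = 6.00 × 10⁻⁴ + 7.40 × 10⁻⁶ = 6.074 × 10⁻⁴, so Δρ ≈ 0.6220 kg m⁻³.
N² = (g/ρ₀)·Δρ/Δz = g·(Δρ/ρ₀)/Δz = 9.8 × 6.074 × 10⁻⁴ / 74 = 8.0439 × 10⁻⁵ s⁻².
N = √(8.0439 × 10⁻⁵) = 8.9688 × 10⁻³ rad s⁻¹ → T = 2π/N = 700.56 s = 11.676 min ≈ 11.7 min.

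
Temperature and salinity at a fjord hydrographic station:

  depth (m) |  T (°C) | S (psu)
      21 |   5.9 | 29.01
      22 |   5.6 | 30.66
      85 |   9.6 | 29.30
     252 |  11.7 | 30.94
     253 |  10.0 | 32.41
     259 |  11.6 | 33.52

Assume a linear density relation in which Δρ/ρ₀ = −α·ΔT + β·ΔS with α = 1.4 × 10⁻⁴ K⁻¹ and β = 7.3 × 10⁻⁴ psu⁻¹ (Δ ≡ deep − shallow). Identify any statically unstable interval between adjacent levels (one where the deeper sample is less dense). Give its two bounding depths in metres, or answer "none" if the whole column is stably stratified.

Evaluate Δρ/ρ₀ = −αΔT + βΔS across each adjacent pair:
  21–22 m: −αΔT+βΔS = −(1.4 × 10⁻⁴)(-0.3)+(7.3 × 10⁻⁴)(+1.65) = 1.2 × 10⁻³ → stable
  22–85 m: −αΔT+βΔS = −(1.4 × 10⁻⁴)(+4.0)+(7.3 × 10⁻⁴)(-1.36) = -1.6 × 10⁻³ → UNSTABLE
  85–252 m: −αΔT+βΔS = −(1.4 × 10⁻⁴)(+2.1)+(7.3 × 10⁻⁴)(+1.64) = 9.0 × 10⁻⁴ → stable
  252–253 m: −αΔT+βΔS = −(1.4 × 10⁻⁴)(-1.7)+(7.3 × 10⁻⁴)(+1.47) = 1.3 × 10⁻³ → stable
  253–259 m: −αΔT+βΔS = −(1.4 × 10⁻⁴)(+1.6)+(7.3 × 10⁻⁴)(+1.11) = 5.9 × 10⁻⁴ → stable
The 22–85 m interval has Δρ < 0: lighter water underlies denser water.

22–85 m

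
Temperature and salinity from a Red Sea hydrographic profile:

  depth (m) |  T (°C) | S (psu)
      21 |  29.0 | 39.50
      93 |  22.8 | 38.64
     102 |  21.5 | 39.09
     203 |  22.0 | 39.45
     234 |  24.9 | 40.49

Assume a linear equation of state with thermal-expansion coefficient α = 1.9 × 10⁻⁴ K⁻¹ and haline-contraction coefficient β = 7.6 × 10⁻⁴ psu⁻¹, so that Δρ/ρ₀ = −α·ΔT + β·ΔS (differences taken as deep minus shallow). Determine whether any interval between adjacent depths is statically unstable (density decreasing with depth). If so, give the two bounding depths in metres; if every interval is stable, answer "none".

Evaluate Δρ/ρ₀ = −αΔT + βΔS across each adjacent pair:
  21–93 m: −αΔT+βΔS = −(1.9 × 10⁻⁴)(-6.2)+(7.6 × 10⁻⁴)(-0.86) = 5.2 × 10⁻⁴ → stable
  93–102 m: −αΔT+βΔS = −(1.9 × 10⁻⁴)(-1.3)+(7.6 × 10⁻⁴)(+0.45) = 5.9 × 10⁻⁴ → stable
  102–203 m: −αΔT+βΔS = −(1.9 × 10⁻⁴)(+0.5)+(7.6 × 10⁻⁴)(+0.36) = 1.8 × 10⁻⁴ → stable
  203–234 m: −αΔT+βΔS = −(1.9 × 10⁻⁴)(+2.9)+(7.6 × 10⁻⁴)(+1.04) = 2.4 × 10⁻⁴ → stable
Every interval has Δρ > 0: the column is stably stratified throughout.

none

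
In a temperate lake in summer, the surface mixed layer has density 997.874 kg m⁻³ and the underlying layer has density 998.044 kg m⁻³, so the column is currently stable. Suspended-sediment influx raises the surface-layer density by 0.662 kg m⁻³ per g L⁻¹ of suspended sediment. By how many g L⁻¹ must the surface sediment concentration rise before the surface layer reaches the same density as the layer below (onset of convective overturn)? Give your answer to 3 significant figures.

0.257 g L⁻¹

Density deficit of the surface layer: 998.044 − 997.874 = 0.17 kg m⁻³.
Required change = 0.17 / 0.662 = 0.257 g L⁻¹.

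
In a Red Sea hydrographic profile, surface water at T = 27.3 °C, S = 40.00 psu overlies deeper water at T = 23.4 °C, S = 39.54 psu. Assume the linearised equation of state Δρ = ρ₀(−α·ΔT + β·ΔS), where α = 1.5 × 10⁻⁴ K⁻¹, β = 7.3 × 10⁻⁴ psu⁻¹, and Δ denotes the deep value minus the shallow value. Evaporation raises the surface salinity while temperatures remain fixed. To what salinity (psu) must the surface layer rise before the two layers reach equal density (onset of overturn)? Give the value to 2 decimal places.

Neutral buoyancy requires −α(T_deep − T_surf) + β(S_deep − S_surf′) = 0.
S_surf′ = S_deep − (α/β)·ΔT = 39.54 − (1.5 × 10⁻⁴/7.3 × 10⁻⁴)·(-3.9) = 40.3414 psu.
Increase required: 40.3414 − 40.00 = 0.3414 psu.

40.34 psu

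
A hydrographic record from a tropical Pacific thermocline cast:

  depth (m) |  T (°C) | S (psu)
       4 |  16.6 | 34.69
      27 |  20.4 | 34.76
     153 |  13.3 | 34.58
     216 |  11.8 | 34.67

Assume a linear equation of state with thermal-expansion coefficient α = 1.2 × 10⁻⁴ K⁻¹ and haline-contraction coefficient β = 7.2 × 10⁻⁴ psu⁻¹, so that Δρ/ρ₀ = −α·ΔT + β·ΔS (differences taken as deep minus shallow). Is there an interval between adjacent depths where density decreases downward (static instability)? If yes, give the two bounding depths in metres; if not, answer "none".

4–27 m

Evaluate Δρ/ρ₀ = −αΔT + βΔS across each adjacent pair:
  4–27 m: −αΔT+βΔS = −(1.2 × 10⁻⁴)(+3.8)+(7.2 × 10⁻⁴)(+0.07) = -4.1 × 10⁻⁴ → UNSTABLE
  27–153 m: −αΔT+βΔS = −(1.2 × 10⁻⁴)(-7.1)+(7.2 × 10⁻⁴)(-0.18) = 7.2 × 10⁻⁴ → stable
  153–216 m: −αΔT+βΔS = −(1.2 × 10⁻⁴)(-1.5)+(7.2 × 10⁻⁴)(+0.09) = 2.4 × 10⁻⁴ → stable
The 4–27 m interval has Δρ < 0: lighter water underlies denser water.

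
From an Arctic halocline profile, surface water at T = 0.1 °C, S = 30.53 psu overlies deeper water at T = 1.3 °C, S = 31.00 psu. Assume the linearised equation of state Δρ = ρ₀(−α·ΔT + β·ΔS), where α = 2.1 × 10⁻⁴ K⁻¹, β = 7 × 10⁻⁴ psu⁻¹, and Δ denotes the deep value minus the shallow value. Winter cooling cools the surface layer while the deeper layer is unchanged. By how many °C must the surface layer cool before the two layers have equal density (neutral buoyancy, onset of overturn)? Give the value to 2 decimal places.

Neutral buoyancy requires Δρ = 0, i.e. −α(T_deep − T_surf′) + β(S_deep − S_surf) = 0.
T_surf′ = T_deep − (β/α)·ΔS = 1.3 − (7 × 10⁻⁴/2.1 × 10⁻⁴)·(+0.47) = -0.2667 °C.
Cooling required: 0.1 − (-0.2667) = 0.3667 °C.

0.37 °C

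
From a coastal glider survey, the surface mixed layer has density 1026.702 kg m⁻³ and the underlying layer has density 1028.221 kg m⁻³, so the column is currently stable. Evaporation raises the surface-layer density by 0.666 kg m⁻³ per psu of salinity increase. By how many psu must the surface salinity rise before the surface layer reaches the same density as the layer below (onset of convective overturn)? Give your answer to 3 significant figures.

Density deficit of the surface layer: 1028.221 − 1026.702 = 1.519 kg m⁻³.
Required change = 1.519 / 0.666 = 2.28 psu.

2.28 psu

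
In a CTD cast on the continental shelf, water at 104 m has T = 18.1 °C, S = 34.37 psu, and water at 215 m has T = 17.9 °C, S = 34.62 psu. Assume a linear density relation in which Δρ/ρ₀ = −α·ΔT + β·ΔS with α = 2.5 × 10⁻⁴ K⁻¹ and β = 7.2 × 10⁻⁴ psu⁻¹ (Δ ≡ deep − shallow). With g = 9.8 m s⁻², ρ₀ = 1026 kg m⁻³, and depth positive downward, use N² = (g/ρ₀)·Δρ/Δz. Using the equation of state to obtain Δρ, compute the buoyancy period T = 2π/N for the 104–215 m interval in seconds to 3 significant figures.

1.39 × 10³ s

ΔT = -0.2 K, ΔS = +0.25 psu (deep − shallow).
Δρ/ρ₀ = −αΔT + βΔS = 5.00 × 10⁻⁵ + 1.80 × 10⁻⁴ = 2.30 × 10⁻⁴, so Δρ ≈ 0.2360 kg m⁻³.
N² = (g/ρ₀)·Δρ/Δz = g·(Δρ/ρ₀)/Δz = 9.8 × 2.30 × 10⁻⁴ / 111 = 2.0306 × 10⁻⁵ s⁻².
N = √(2.0306 × 10⁻⁵) = 4.5062 × 10⁻³ rad s⁻¹ → T = 2π/N = 1.3943 × 10³ s ≈ 1.39 × 10³ s.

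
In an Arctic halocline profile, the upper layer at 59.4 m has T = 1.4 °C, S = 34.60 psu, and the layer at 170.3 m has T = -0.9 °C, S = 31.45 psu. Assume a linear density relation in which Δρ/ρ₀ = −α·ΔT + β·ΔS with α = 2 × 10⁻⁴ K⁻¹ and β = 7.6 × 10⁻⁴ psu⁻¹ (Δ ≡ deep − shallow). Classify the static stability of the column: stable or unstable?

unstable

ΔT = -0.9 − 1.4 = -2.3 K and ΔS = 31.45 − 34.60 = -3.15 psu (deep − shallow).
−αΔT = 4.60 × 10⁻⁴; βΔS = -2.394 × 10⁻³; sum Δρ/ρ₀ = -1.934 × 10⁻³.
Δρ/ρ₀ < 0, so Δρ < 0: deeper water is lighter → statically unstable; the column would overturn.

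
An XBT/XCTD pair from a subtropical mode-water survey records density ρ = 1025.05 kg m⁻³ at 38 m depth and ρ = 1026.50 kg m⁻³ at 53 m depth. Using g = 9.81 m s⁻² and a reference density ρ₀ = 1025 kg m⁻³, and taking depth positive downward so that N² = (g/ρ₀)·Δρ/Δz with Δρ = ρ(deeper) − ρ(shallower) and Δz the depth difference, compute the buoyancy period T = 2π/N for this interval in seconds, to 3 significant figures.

Δρ = 1026.50 − 1025.05 = 1.45 kg m⁻³ over Δz = 53 − 38 = 15 m.
N² = (9.81/1025) × (1.45/15) = 9.2517 × 10⁻⁴ s⁻².
N = √(9.2517 × 10⁻⁴) = 0.030417 rad s⁻¹, so T = 2π/N = 206.57 s ≈ 207 s.

207 s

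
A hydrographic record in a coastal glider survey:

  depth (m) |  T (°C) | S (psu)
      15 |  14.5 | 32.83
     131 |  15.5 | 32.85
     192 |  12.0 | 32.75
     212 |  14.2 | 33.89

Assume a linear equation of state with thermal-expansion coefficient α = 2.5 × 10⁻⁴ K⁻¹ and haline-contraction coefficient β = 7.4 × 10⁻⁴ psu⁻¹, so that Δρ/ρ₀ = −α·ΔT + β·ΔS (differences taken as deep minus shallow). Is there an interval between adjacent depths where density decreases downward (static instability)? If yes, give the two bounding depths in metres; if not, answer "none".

15–131 m

Evaluate Δρ/ρ₀ = −αΔT + βΔS across each adjacent pair:
  15–131 m: −αΔT+βΔS = −(2.5 × 10⁻⁴)(+1.0)+(7.4 × 10⁻⁴)(+0.02) = -2.4 × 10⁻⁴ → UNSTABLE
  131–192 m: −αΔT+βΔS = −(2.5 × 10⁻⁴)(-3.5)+(7.4 × 10⁻⁴)(-0.10) = 8.0 × 10⁻⁴ → stable
  192–212 m: −αΔT+βΔS = −(2.5 × 10⁻⁴)(+2.2)+(7.4 × 10⁻⁴)(+1.14) = 2.9 × 10⁻⁴ → stable
The 15–131 m interval has Δρ < 0: lighter water underlies denser water.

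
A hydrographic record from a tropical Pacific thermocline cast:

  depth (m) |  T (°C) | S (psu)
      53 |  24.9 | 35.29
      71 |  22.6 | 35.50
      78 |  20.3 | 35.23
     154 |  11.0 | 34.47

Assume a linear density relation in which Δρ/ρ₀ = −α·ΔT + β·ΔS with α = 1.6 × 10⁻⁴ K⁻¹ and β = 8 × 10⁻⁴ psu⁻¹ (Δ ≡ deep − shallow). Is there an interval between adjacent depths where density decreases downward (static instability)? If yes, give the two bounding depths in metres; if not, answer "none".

none

Evaluate Δρ/ρ₀ = −αΔT + βΔS across each adjacent pair:
  53–71 m: −αΔT+βΔS = −(1.6 × 10⁻⁴)(-2.3)+(8 × 10⁻⁴)(+0.21) = 5.4 × 10⁻⁴ → stable
  71–78 m: −αΔT+βΔS = −(1.6 × 10⁻⁴)(-2.3)+(8 × 10⁻⁴)(-0.27) = 1.5 × 10⁻⁴ → stable
  78–154 m: −αΔT+βΔS = −(1.6 × 10⁻⁴)(-9.3)+(8 × 10⁻⁴)(-0.76) = 8.8 × 10⁻⁴ → stable
Every interval has Δρ > 0: the column is stably stratified throughout.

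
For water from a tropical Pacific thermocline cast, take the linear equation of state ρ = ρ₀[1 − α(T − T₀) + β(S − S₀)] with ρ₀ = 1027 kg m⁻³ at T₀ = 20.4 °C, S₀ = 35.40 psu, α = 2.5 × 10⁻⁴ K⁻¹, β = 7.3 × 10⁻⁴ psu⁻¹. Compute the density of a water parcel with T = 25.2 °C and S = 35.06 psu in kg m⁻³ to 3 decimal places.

T − T₀ = +4.8 K, S − S₀ = -0.34 psu.
Bracket = 1 − α·(+4.8) + β·(-0.34) = 1 + (-1.4482 × 10⁻³) = 0.9985518.
ρ = 1027 × 0.9985518 = 1025.513 kg m⁻³.

1025.513 kg m⁻³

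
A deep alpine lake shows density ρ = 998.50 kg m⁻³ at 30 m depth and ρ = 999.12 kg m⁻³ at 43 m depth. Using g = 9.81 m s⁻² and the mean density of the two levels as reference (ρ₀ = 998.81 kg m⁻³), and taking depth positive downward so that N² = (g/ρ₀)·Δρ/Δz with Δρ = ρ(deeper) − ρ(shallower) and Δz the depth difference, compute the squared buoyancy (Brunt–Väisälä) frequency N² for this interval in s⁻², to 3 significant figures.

Δρ = 999.12 − 998.50 = 0.62 kg m⁻³ over Δz = 43 − 30 = 13 m.
N² = (9.81/998.81) × (0.62/13) = 4.6842 × 10⁻⁴ s⁻² ≈ 4.68 × 10⁻⁴ s⁻².

4.68 × 10⁻⁴ s⁻²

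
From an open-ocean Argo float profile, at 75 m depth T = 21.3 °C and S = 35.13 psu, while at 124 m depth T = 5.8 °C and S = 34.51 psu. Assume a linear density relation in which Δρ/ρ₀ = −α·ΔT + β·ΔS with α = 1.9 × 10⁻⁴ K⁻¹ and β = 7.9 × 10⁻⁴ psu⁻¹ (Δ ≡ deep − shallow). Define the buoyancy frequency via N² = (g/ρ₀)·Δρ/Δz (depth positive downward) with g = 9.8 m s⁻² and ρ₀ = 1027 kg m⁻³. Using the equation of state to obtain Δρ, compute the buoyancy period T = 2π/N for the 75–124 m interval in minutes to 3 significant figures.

ΔT = -15.5 K, ΔS = -0.62 psu (deep − shallow).
Δρ/ρ₀ = −αΔT + βΔS = 2.945 × 10⁻³ − 4.898 × 10⁻⁴ = 2.4552 × 10⁻³, so Δρ ≈ 2.521 kg m⁻³.
N² = (g/ρ₀)·Δρ/Δz = g·(Δρ/ρ₀)/Δz = 9.8 × 2.4552 × 10⁻³ / 49 = 4.9104 × 10⁻⁴ s⁻².
N = √(4.9104 × 10⁻⁴) = 0.022159 rad s⁻¹ → T = 2π/N = 283.55 s = 4.7258 min ≈ 4.73 min.

4.73 min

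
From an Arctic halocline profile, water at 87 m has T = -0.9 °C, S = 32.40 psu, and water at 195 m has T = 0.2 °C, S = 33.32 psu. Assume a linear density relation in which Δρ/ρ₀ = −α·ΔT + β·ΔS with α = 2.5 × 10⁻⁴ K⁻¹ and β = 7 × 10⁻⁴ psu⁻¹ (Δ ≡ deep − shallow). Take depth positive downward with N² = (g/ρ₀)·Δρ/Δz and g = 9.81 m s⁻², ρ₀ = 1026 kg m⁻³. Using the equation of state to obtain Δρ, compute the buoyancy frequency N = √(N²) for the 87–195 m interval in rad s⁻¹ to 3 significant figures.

ΔT = +1.1 K, ΔS = +0.92 psu (deep − shallow).
Δρ/ρ₀ = −αΔT + βΔS = -2.75 × 10⁻⁴ + 6.44 × 10⁻⁴ = 3.69 × 10⁻⁴, so Δρ ≈ 0.3786 kg m⁻³.
N² = (g/ρ₀)·Δρ/Δz = g·(Δρ/ρ₀)/Δz = 9.81 × 3.69 × 10⁻⁴ / 108 = 3.3518 × 10⁻⁵ s⁻².
N = √(3.3518 × 10⁻⁵) = 5.7895 × 10⁻³ rad s⁻¹ ≈ 5.79 × 10⁻³ rad s⁻¹.

5.79 × 10⁻³ rad s⁻¹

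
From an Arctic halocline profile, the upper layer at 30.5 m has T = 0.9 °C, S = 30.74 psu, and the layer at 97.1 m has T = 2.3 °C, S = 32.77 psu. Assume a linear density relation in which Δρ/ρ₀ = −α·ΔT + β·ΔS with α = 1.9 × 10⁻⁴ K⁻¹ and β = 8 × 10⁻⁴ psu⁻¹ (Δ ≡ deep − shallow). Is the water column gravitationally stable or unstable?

ΔT = 2.3 − 0.9 = +1.4 K and ΔS = 32.77 − 30.74 = +2.03 psu (deep − shallow).
−αΔT = -2.66 × 10⁻⁴; βΔS = 1.624 × 10⁻³; sum Δρ/ρ₀ = 1.358 × 10⁻³.
Δρ/ρ₀ > 0, so Δρ > 0: deeper water is denser → statically stable.

stable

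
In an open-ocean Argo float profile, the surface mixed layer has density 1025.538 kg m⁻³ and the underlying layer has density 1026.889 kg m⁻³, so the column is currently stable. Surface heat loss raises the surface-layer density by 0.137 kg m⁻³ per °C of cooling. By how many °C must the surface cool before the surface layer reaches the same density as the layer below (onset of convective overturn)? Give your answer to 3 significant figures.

Density deficit of the surface layer: 1026.889 − 1025.538 = 1.351 kg m⁻³.
Required change = 1.351 / 0.137 = 9.86 °C.

9.86 °C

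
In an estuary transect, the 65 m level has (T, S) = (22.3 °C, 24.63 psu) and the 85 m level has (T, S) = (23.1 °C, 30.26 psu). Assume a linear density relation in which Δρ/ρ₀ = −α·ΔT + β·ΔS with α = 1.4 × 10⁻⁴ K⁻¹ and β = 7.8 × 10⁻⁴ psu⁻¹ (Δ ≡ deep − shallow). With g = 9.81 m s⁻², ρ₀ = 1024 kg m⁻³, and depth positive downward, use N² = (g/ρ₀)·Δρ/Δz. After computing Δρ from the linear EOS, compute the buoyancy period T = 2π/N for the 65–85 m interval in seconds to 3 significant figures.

ΔT = +0.8 K, ΔS = +5.63 psu (deep − shallow).
Δρ/ρ₀ = −αΔT + βΔS = -1.12 × 10⁻⁴ + 4.3914 × 10⁻³ = 4.2794 × 10⁻³, so Δρ ≈ 4.382 kg m⁻³.
N² = (g/ρ₀)·Δρ/Δz = g·(Δρ/ρ₀)/Δz = 9.81 × 4.2794 × 10⁻³ / 20 = 2.0990 × 10⁻³ s⁻².
N = √(2.0990 × 10⁻³) = 0.045815 rad s⁻¹ → T = 2π/N = 137.14 s ≈ 137 s.

137 s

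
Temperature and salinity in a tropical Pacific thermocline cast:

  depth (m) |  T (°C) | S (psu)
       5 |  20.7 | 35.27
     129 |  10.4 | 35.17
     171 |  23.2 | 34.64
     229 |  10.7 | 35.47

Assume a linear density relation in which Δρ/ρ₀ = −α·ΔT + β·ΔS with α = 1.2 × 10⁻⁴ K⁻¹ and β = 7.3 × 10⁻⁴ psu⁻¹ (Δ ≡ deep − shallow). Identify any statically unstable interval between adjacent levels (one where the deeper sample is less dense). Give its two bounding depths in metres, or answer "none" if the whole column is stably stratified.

Evaluate Δρ/ρ₀ = −αΔT + βΔS across each adjacent pair:
  5–129 m: −αΔT+βΔS = −(1.2 × 10⁻⁴)(-10.3)+(7.3 × 10⁻⁴)(-0.10) = 1.2 × 10⁻³ → stable
  129–171 m: −αΔT+βΔS = −(1.2 × 10⁻⁴)(+12.8)+(7.3 × 10⁻⁴)(-0.53) = -1.9 × 10⁻³ → UNSTABLE
  171–229 m: −αΔT+βΔS = −(1.2 × 10⁻⁴)(-12.5)+(7.3 × 10⁻⁴)(+0.83) = 2.1 × 10⁻³ → stable
The 129–171 m interval has Δρ < 0: lighter water underlies denser water.

129–171 m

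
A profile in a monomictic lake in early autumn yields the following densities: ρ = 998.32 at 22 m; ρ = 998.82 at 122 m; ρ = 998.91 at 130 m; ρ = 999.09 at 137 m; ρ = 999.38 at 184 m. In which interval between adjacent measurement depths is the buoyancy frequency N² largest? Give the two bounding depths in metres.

Compute the density gradient over each adjacent pair:
  22–122 m: Δρ/Δz = 0.50/100 = 5.0 × 10⁻³ kg m⁻⁴
  122–130 m: Δρ/Δz = 0.09/8 = 0.011 kg m⁻⁴
  130–137 m: Δρ/Δz = 0.18/7 = 0.026 kg m⁻⁴
  137–184 m: Δρ/Δz = 0.29/47 = 6.2 × 10⁻³ kg m⁻⁴
The largest gradient is in the 130–137 m interval — the pycnocline.

130–137 m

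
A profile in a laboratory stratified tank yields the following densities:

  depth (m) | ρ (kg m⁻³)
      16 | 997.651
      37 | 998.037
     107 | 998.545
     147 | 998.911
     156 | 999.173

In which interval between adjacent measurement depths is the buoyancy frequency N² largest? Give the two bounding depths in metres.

147–156 m

Compute the density gradient over each adjacent pair:
  16–37 m: Δρ/Δz = 0.386/21 = 0.018 kg m⁻⁴
  37–107 m: Δρ/Δz = 0.508/70 = 7.3 × 10⁻³ kg m⁻⁴
  107–147 m: Δρ/Δz = 0.366/40 = 9.2 × 10⁻³ kg m⁻⁴
  147–156 m: Δρ/Δz = 0.262/9 = 0.029 kg m⁻⁴
The largest gradient is in the 147–156 m interval — the pycnocline.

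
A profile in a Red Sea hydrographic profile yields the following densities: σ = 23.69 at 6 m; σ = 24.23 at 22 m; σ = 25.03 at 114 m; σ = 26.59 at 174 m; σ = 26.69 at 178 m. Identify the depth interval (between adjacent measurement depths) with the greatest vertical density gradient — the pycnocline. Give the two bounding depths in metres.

6–22 m

Compute the density gradient over each adjacent pair:
  6–22 m: Δρ/Δz = 0.54/16 = 0.034 kg m⁻⁴
  22–114 m: Δρ/Δz = 0.80/92 = 8.7 × 10⁻³ kg m⁻⁴
  114–174 m: Δρ/Δz = 1.56/60 = 0.026 kg m⁻⁴
  174–178 m: Δρ/Δz = 0.10/4 = 0.025 kg m⁻⁴
The largest gradient is in the 6–22 m interval — the pycnocline.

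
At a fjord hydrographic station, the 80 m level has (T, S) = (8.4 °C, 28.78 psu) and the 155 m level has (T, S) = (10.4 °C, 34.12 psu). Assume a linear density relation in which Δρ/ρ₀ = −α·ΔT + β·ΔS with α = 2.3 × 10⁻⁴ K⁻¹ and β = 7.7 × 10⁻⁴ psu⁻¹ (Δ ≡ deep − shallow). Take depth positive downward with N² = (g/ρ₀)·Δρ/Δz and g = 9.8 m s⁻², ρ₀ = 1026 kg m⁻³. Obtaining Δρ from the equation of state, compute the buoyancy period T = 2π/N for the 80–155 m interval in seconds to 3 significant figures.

ΔT = +2.0 K, ΔS = +5.34 psu (deep − shallow).
Δρ/ρ₀ = −αΔT + βΔS = -4.60 × 10⁻⁴ + 4.1118 × 10⁻³ = 3.6518 × 10⁻³, so Δρ ≈ 3.747 kg m⁻³.
N² = (g/ρ₀)·Δρ/Δz = g·(Δρ/ρ₀)/Δz = 9.8 × 3.6518 × 10⁻³ / 75 = 4.7717 × 10⁻⁴ s⁻².
N = √(4.7717 × 10⁻⁴) = 0.021844 rad s⁻¹ → T = 2π/N = 287.64 s ≈ 288 s.

288 s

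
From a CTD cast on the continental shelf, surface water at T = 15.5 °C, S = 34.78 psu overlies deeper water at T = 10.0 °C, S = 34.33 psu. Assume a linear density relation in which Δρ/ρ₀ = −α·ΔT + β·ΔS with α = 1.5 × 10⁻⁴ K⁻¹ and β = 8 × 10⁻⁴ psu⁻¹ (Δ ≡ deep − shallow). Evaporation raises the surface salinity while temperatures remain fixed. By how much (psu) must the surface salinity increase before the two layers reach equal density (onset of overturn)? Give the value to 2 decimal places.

0.58 psu

Neutral buoyancy requires −α(T_deep − T_surf) + β(S_deep − S_surf′) = 0.
S_surf′ = S_deep − (α/β)·ΔT = 34.33 − (1.5 × 10⁻⁴/8 × 10⁻⁴)·(-5.5) = 35.3612 psu.
Increase required: 35.3612 − 34.78 = 0.5812 psu.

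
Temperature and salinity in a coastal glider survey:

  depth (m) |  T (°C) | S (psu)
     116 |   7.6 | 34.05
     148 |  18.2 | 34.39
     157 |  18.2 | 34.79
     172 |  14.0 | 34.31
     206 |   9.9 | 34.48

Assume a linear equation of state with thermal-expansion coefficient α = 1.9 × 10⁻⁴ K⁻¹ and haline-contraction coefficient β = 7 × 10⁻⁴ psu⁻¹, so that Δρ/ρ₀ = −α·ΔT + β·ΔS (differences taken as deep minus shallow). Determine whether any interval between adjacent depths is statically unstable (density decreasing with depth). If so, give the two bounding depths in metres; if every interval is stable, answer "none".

Evaluate Δρ/ρ₀ = −αΔT + βΔS across each adjacent pair:
  116–148 m: −αΔT+βΔS = −(1.9 × 10⁻⁴)(+10.6)+(7 × 10⁻⁴)(+0.34) = -1.8 × 10⁻³ → UNSTABLE
  148–157 m: −αΔT+βΔS = −(1.9 × 10⁻⁴)(+0.0)+(7 × 10⁻⁴)(+0.40) = 2.8 × 10⁻⁴ → stable
  157–172 m: −αΔT+βΔS = −(1.9 × 10⁻⁴)(-4.2)+(7 × 10⁻⁴)(-0.48) = 4.6 × 10⁻⁴ → stable
  172–206 m: −αΔT+βΔS = −(1.9 × 10⁻⁴)(-4.1)+(7 × 10⁻⁴)(+0.17) = 9.0 × 10⁻⁴ → stable
The 116–148 m interval has Δρ < 0: lighter water underlies denser water.

116–148 m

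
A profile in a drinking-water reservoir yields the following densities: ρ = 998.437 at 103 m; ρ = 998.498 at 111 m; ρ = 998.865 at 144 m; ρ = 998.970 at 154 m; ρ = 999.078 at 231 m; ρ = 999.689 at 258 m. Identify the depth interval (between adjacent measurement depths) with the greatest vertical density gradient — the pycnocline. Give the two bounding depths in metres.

231–258 m

Compute the density gradient over each adjacent pair:
  103–111 m: Δρ/Δz = 0.061/8 = 7.6 × 10⁻³ kg m⁻⁴
  111–144 m: Δρ/Δz = 0.367/33 = 0.011 kg m⁻⁴
  144–154 m: Δρ/Δz = 0.105/10 = 0.010 kg m⁻⁴
  154–231 m: Δρ/Δz = 0.108/77 = 1.4 × 10⁻³ kg m⁻⁴
  231–258 m: Δρ/Δz = 0.611/27 = 0.023 kg m⁻⁴
The largest gradient is in the 231–258 m interval — the pycnocline.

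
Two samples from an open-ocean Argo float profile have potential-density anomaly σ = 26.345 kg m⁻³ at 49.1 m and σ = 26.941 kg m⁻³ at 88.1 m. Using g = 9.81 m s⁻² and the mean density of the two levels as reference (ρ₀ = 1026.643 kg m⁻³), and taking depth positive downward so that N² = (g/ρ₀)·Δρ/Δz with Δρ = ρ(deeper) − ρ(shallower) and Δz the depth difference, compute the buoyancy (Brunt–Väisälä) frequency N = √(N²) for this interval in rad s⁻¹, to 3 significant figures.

Δρ = 1026.941 − 1026.345 = 0.596 kg m⁻³ over Δz = 88.1 − 49.1 = 39 m.
N² = (9.81/1026.643) × (0.596/39) = 1.4603 × 10⁻⁴ s⁻².
N = √(1.4603 × 10⁻⁴) = 0.012084 rad s⁻¹ ≈ 0.0121 rad s⁻¹.

0.0121 rad s⁻¹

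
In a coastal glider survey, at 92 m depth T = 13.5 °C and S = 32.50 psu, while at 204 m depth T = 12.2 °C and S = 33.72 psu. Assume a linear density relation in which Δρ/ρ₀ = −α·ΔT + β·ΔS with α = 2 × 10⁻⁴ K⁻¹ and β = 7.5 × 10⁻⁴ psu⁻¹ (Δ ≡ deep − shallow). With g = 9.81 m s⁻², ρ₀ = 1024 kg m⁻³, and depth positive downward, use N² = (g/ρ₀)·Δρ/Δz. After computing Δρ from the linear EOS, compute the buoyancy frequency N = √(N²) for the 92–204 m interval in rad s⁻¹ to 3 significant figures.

0.0101 rad s⁻¹

ΔT = -1.3 K, ΔS = +1.22 psu (deep − shallow).
Δρ/ρ₀ = −αΔT + βΔS = 2.60 × 10⁻⁴ + 9.15 × 10⁻⁴ = 1.175 × 10⁻³, so Δρ ≈ 1.203 kg m⁻³.
N² = (g/ρ₀)·Δρ/Δz = g·(Δρ/ρ₀)/Δz = 9.81 × 1.175 × 10⁻³ / 112 = 1.0292 × 10⁻⁴ s⁻².
N = √(1.0292 × 10⁻⁴) = 0.010145 rad s⁻¹ ≈ 0.0101 rad s⁻¹.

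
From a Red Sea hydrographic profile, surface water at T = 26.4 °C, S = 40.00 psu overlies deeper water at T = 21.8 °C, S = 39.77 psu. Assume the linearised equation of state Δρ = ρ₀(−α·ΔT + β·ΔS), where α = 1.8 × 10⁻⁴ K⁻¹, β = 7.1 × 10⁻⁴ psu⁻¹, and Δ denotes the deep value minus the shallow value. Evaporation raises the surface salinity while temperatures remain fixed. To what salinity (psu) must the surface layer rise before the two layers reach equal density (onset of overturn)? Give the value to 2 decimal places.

40.94 psu

Neutral buoyancy requires −α(T_deep − T_surf) + β(S_deep − S_surf′) = 0.
S_surf′ = S_deep − (α/β)·ΔT = 39.77 − (1.8 × 10⁻⁴/7.1 × 10⁻⁴)·(-4.6) = 40.9362 psu.
Increase required: 40.9362 − 40.00 = 0.9362 psu.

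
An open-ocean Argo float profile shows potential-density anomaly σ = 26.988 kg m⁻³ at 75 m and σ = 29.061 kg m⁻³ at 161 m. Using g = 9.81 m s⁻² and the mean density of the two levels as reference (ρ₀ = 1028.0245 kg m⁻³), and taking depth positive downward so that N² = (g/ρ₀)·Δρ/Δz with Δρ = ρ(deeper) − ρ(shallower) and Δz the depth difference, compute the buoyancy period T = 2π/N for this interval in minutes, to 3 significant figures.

6.90 min

Δρ = 1029.061 − 1026.988 = 2.073 kg m⁻³ over Δz = 161 − 75 = 86 m.
N² = (9.81/1028.0245) × (2.073/86) = 2.3002 × 10⁻⁴ s⁻².
N = √(2.3002 × 10⁻⁴) = 0.015166 rad s⁻¹, so T = 2π/N = 414.29 s = 6.9048 min ≈ 6.90 min.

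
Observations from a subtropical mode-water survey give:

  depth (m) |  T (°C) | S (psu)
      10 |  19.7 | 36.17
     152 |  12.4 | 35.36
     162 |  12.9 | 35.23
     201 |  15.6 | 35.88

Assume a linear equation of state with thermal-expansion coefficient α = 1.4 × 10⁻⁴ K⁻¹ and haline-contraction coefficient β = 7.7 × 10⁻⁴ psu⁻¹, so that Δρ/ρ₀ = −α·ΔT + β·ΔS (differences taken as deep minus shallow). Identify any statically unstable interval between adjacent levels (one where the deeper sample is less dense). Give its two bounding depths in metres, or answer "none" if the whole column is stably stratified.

152–162 m

Evaluate Δρ/ρ₀ = −αΔT + βΔS across each adjacent pair:
  10–152 m: −αΔT+βΔS = −(1.4 × 10⁻⁴)(-7.3)+(7.7 × 10⁻⁴)(-0.81) = 4.0 × 10⁻⁴ → stable
  152–162 m: −αΔT+βΔS = −(1.4 × 10⁻⁴)(+0.5)+(7.7 × 10⁻⁴)(-0.13) = -1.7 × 10⁻⁴ → UNSTABLE
  162–201 m: −αΔT+βΔS = −(1.4 × 10⁻⁴)(+2.7)+(7.7 × 10⁻⁴)(+0.65) = 1.2 × 10⁻⁴ → stable
The 152–162 m interval has Δρ < 0: lighter water underlies denser water.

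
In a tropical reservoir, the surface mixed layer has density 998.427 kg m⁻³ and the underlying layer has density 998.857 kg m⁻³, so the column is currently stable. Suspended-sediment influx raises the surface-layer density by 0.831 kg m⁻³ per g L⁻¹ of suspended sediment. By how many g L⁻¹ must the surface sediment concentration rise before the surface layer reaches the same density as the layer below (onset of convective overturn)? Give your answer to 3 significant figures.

0.517 g L⁻¹

Density deficit of the surface layer: 998.857 − 998.427 = 0.43 kg m⁻³.
Required change = 0.43 / 0.831 = 0.517 g L⁻¹.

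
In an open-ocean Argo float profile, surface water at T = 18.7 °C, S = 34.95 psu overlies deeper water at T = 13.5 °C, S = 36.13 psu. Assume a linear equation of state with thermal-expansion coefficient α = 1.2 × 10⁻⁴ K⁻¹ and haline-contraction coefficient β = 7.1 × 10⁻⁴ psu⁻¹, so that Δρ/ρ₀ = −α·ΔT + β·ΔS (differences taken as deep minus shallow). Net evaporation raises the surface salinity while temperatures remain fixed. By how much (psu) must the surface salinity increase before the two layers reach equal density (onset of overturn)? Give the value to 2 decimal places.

Neutral buoyancy requires −α(T_deep − T_surf) + β(S_deep − S_surf′) = 0.
S_surf′ = S_deep − (α/β)·ΔT = 36.13 − (1.2 × 10⁻⁴/7.1 × 10⁻⁴)·(-5.2) = 37.0089 psu.
Increase required: 37.0089 − 34.95 = 2.0589 psu.

2.06 psu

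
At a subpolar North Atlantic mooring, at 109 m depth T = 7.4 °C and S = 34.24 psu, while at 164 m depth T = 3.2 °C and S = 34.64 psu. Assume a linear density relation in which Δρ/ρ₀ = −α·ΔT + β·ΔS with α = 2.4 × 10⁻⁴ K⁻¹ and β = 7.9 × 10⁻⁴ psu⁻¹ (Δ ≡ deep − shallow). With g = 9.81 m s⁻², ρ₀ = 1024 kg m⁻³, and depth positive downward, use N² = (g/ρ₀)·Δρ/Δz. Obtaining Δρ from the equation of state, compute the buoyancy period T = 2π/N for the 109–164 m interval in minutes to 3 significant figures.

6.81 min

ΔT = -4.2 K, ΔS = +0.40 psu (deep − shallow).
Δρ/ρ₀ = −αΔT + βΔS = 1.008 × 10⁻³ + 3.16 × 10⁻⁴ = 1.324 × 10⁻³, so Δρ ≈ 1.356 kg m⁻³.
N² = (g/ρ₀)·Δρ/Δz = g·(Δρ/ρ₀)/Δz = 9.81 × 1.324 × 10⁻³ / 55 = 2.3615 × 10⁻⁴ s⁻².
N = √(2.3615 × 10⁻⁴) = 0.015367 rad s⁻¹ → T = 2π/N = 408.88 s = 6.8147 min ≈ 6.81 min.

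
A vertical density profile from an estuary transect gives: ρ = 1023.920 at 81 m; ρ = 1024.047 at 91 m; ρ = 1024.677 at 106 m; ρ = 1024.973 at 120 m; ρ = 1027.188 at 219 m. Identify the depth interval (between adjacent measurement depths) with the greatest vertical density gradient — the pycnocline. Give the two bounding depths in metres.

Compute the density gradient over each adjacent pair:
  81–91 m: Δρ/Δz = 0.127/10 = 0.013 kg m⁻⁴
  91–106 m: Δρ/Δz = 0.630/15 = 0.042 kg m⁻⁴
  106–120 m: Δρ/Δz = 0.296/14 = 0.021 kg m⁻⁴
  120–219 m: Δρ/Δz = 2.215/99 = 0.022 kg m⁻⁴
The largest gradient is in the 91–106 m interval — the pycnocline.

91–106 m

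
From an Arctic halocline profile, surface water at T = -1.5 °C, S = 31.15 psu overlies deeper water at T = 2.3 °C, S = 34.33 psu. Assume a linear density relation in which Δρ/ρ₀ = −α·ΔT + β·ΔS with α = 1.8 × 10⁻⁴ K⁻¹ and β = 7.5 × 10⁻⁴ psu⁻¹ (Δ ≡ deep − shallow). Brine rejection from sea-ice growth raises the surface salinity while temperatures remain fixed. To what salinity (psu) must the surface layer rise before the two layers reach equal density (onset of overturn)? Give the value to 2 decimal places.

Neutral buoyancy requires −α(T_deep − T_surf) + β(S_deep − S_surf′) = 0.
S_surf′ = S_deep − (α/β)·ΔT = 34.33 − (1.8 × 10⁻⁴/7.5 × 10⁻⁴)·(+3.8) = 33.4180 psu.
Increase required: 33.4180 − 31.15 = 2.2680 psu.

33.42 psu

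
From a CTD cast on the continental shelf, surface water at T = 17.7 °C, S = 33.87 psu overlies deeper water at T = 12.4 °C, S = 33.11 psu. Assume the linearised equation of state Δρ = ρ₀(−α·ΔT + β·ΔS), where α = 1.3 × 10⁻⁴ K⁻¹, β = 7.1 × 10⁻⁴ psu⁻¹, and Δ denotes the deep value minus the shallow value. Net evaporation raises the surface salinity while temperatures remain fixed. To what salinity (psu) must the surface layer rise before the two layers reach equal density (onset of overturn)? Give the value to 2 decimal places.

34.08 psu

Neutral buoyancy requires −α(T_deep − T_surf) + β(S_deep − S_surf′) = 0.
S_surf′ = S_deep − (α/β)·ΔT = 33.11 − (1.3 × 10⁻⁴/7.1 × 10⁻⁴)·(-5.3) = 34.0804 psu.
Increase required: 34.0804 − 33.87 = 0.2104 psu.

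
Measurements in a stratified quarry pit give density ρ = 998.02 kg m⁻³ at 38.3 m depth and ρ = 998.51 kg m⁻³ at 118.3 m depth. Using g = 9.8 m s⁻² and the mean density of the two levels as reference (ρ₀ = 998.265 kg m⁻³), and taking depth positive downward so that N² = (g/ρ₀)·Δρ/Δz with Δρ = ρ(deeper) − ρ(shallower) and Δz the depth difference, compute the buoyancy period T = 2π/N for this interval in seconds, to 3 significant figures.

Δρ = 998.51 − 998.02 = 0.49 kg m⁻³ over Δz = 118.3 − 38.3 = 80 m.
N² = (9.8/998.265) × (0.49/80) = 6.0129 × 10⁻⁵ s⁻².
N = √(6.0129 × 10⁻⁵) = 7.7543 × 10⁻³ rad s⁻¹, so T = 2π/N = 810.28 s ≈ 810 s.
Since Δρ > 0 the layer is stably stratified.

810 s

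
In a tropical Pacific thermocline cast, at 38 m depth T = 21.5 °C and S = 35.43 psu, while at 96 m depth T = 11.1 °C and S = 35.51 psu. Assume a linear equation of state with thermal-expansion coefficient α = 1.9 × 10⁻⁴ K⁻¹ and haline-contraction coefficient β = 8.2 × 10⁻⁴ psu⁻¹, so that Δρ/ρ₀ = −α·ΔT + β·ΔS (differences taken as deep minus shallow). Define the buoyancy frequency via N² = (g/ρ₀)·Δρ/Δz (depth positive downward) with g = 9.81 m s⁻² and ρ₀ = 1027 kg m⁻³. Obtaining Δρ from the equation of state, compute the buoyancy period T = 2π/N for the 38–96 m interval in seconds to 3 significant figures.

ΔT = -10.4 K, ΔS = +0.08 psu (deep − shallow).
Δρ/ρ₀ = −αΔT + βΔS = 1.976 × 10⁻³ + 6.56 × 10⁻⁵ = 2.0416 × 10⁻³, so Δρ ≈ 2.097 kg m⁻³.
N² = (g/ρ₀)·Δρ/Δz = g·(Δρ/ρ₀)/Δz = 9.81 × 2.0416 × 10⁻³ / 58 = 3.4531 × 10⁻⁴ s⁻².
N = √(3.4531 × 10⁻⁴) = 0.018583 rad s⁻¹ → T = 2π/N = 338.11 s ≈ 338 s.

338 s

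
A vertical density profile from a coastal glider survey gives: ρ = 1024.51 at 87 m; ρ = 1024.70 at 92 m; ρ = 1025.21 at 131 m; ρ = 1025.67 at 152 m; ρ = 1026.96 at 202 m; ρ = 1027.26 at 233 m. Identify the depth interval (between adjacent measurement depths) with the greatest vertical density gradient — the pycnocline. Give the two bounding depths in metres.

Compute the density gradient over each adjacent pair:
  87–92 m: Δρ/Δz = 0.19/5 = 0.038 kg m⁻⁴
  92–131 m: Δρ/Δz = 0.51/39 = 0.013 kg m⁻⁴
  131–152 m: Δρ/Δz = 0.46/21 = 0.022 kg m⁻⁴
  152–202 m: Δρ/Δz = 1.29/50 = 0.026 kg m⁻⁴
  202–233 m: Δρ/Δz = 0.30/31 = 9.7 × 10⁻³ kg m⁻⁴
The largest gradient is in the 87–92 m interval — the pycnocline.

87–92 m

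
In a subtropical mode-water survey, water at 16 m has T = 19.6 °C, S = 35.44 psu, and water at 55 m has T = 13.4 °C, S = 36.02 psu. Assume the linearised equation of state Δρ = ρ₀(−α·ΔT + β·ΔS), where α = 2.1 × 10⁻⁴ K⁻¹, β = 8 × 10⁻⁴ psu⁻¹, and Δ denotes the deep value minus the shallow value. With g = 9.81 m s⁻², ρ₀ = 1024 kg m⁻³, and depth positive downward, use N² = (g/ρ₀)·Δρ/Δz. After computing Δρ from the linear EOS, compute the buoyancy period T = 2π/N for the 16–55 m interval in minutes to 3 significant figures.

4.97 min

ΔT = -6.2 K, ΔS = +0.58 psu (deep − shallow).
Δρ/ρ₀ = −αΔT + βΔS = 1.302 × 10⁻³ + 4.64 × 10⁻⁴ = 1.766 × 10⁻³, so Δρ ≈ 1.808 kg m⁻³.
N² = (g/ρ₀)·Δρ/Δz = g·(Δρ/ρ₀)/Δz = 9.81 × 1.766 × 10⁻³ / 39 = 4.4422 × 10⁻⁴ s⁻².
N = √(4.4422 × 10⁻⁴) = 0.021077 rad s⁻¹ → T = 2π/N = 298.11 s = 4.9685 min ≈ 4.97 min.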